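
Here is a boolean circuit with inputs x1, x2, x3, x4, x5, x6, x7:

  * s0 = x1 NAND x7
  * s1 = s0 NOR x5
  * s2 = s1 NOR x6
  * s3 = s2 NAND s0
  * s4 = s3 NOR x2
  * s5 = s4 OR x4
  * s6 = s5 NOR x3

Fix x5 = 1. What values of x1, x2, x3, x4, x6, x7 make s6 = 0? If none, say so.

x1=1 x2=1 x3=0 x4=1 x6=0 x7=0

s6 = s5 NOR x3 must be 0, so at least one of s5, x3 is 1.
Check with x5 = 1 and x1=1, x2=1, x3=0, x4=1, x6=0, x7=0:
s0 = x1 NAND x7 = 1 NAND 0 = 1
s1 = s0 NOR x5 = 1 NOR 1 = 0
s2 = s1 NOR x6 = 0 NOR 0 = 1
s3 = s2 NAND s0 = 1 NAND 1 = 0
s4 = s3 NOR x2 = 0 NOR 1 = 0
s5 = s4 OR x4 = 0 OR 1 = 1
s6 = s5 NOR x3 = 1 NOR 0 = 0
So s6 = 0.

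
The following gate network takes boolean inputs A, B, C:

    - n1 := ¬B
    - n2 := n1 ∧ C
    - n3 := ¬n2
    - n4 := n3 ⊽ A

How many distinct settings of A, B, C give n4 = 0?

7

n4 = n3 ⊽ A must be 0, so at least one of n3, A is 1.
Enumerating the 8 input combinations, 7 give n4 = 0 and 1 give n4 = 1.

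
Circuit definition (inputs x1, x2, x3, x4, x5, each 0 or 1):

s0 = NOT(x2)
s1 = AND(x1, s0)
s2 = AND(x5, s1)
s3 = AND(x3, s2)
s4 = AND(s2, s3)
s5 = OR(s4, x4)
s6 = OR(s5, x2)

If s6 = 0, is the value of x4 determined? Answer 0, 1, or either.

s6 = OR(s5, x2) must be 0, so both s5 = 0 and x2 = 0.
s5 = OR(s4, x4) must be 0, so both s4 = 0 and x4 = 0.
Every assignment with s6 = 0 has x4 = 0; there are 7 such assignment(s).

0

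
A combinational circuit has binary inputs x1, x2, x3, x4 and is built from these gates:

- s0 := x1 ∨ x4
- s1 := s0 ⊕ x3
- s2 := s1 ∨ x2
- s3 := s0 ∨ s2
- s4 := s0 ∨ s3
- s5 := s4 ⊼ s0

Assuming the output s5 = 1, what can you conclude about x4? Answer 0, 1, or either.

0

s5 = s4 ⊼ s0 must be 1, so at least one of s4, s0 is 0.
Every assignment with s5 = 1 has x4 = 0; there are 4 such assignment(s).
  x1=0, x2=0, x3=0, x4=0
  x1=0, x2=0, x3=1, x4=0
  x1=0, x2=1, x3=0, x4=0
  x1=0, x2=1, x3=1, x4=0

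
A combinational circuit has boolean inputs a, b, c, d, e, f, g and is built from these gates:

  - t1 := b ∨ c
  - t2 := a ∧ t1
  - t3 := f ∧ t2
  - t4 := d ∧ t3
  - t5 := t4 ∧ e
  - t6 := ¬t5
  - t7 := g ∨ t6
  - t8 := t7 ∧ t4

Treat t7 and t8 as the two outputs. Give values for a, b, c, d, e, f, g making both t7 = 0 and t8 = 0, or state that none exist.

Check with a=1, b=1, c=0, d=1, e=1, f=1, g=0:
t1 = b ∨ c = 1 ∨ 0 = 1
t2 = a ∧ t1 = 1 ∧ 1 = 1
t3 = f ∧ t2 = 1 ∧ 1 = 1
t4 = d ∧ t3 = 1 ∧ 1 = 1
t5 = t4 ∧ e = 1 ∧ 1 = 1
t6 = ¬t5 = ¬1 = 0
t7 = g ∨ t6 = 0 ∨ 0 = 0
t8 = t7 ∧ t4 = 0 ∧ 1 = 0
So t7 = 0 and t8 = 0.

a=1, b=1, c=0, d=1, e=1, f=1, g=0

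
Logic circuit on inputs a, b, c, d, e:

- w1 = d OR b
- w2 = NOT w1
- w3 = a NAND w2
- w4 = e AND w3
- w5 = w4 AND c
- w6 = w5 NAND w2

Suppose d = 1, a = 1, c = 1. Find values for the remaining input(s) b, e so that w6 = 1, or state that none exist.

w6 = w5 NAND w2 must be 1, so at least one of w5, w2 is 0.
Check with d = 1, a = 1, c = 1 and b=0, e=1:
w1 = d OR b = 1 OR 0 = 1
w2 = NOT w1 = NOT 1 = 0
w3 = a NAND w2 = 1 NAND 0 = 1
w4 = e AND w3 = 1 AND 1 = 1
w5 = w4 AND c = 1 AND 1 = 1
w6 = w5 NAND w2 = 1 NAND 0 = 1
So w6 = 1.

b=0, e=1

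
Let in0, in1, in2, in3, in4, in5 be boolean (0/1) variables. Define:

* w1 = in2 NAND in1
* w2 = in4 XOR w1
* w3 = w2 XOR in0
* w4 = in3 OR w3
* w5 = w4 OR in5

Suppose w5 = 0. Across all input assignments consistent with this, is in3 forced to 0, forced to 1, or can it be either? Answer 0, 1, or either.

w5 = w4 OR in5 must be 0, so both w4 = 0 and in5 = 0.
Every assignment with w5 = 0 has in3 = 0; there are 8 such assignment(s).

0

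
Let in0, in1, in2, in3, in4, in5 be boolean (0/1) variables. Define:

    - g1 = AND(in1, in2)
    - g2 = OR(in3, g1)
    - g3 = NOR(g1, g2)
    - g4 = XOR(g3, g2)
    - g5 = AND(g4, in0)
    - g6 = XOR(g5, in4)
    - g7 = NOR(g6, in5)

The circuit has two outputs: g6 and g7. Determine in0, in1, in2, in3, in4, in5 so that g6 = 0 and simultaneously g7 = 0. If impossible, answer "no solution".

in0=0 in1=0 in2=0 in3=0 in4=0 in5=1

Check with in0=0 in1=0 in2=0 in3=0 in4=0 in5=1:
g1 = AND(in1, in2) = AND(0, 0) = 0
g2 = OR(in3, g1) = OR(0, 0) = 0
g3 = NOR(g1, g2) = NOR(0, 0) = 1
g4 = XOR(g3, g2) = XOR(1, 0) = 1
g5 = AND(g4, in0) = AND(1, 0) = 0
g6 = XOR(g5, in4) = XOR(0, 0) = 0
g7 = NOR(g6, in5) = NOR(0, 1) = 0
So g6 = 0 and g7 = 0.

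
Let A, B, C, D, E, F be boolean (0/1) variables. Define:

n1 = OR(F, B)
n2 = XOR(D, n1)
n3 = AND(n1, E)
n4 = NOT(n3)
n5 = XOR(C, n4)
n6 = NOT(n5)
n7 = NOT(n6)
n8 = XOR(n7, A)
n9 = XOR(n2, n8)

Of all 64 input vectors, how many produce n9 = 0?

32

n9 = XOR(n2, n8) must be 0, so n2 and n8 are equal.
Enumerating the 64 input combinations, 32 give n9 = 0 and 32 give n9 = 1.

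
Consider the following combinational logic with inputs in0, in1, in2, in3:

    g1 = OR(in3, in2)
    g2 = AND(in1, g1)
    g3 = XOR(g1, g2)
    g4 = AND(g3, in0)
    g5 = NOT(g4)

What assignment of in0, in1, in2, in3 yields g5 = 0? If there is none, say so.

in0=1, in1=0, in2=1, in3=0

g5 = NOT(g4) must be 0, so g4 = 1.
g4 = AND(g3, in0) must be 1, so both g3 = 1 and in0 = 1.
g3 = XOR(g1, g2) must be 1, so g1 and g2 differ.
Check with in0=1, in1=0, in2=1, in3=0:
g1 = OR(in3, in2) = OR(0, 1) = 1
g2 = AND(in1, g1) = AND(0, 1) = 0
g3 = XOR(g1, g2) = XOR(1, 0) = 1
g4 = AND(g3, in0) = AND(1, 1) = 1
g5 = NOT(g4) = NOT 1 = 0
So g5 = 0 as required.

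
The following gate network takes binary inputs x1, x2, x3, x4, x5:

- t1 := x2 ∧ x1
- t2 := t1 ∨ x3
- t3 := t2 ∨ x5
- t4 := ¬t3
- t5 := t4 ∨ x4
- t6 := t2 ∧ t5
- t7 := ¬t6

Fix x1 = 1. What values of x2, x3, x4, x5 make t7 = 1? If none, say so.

x2=1, x3=1, x4=0, x5=1

t7 = ¬t6 must be 1, so t6 = 0.
t6 = t2 ∧ t5 must be 0, so at least one of t2, t5 is 0.
Check with x1 = 1 and x2=1, x3=1, x4=0, x5=1:
t1 = x2 ∧ x1 = 1 ∧ 1 = 1
t2 = t1 ∨ x3 = 1 ∨ 1 = 1
t3 = t2 ∨ x5 = 1 ∨ 1 = 1
t4 = ¬t3 = ¬1 = 0
t5 = t4 ∨ x4 = 0 ∨ 0 = 0
t6 = t2 ∧ t5 = 1 ∧ 0 = 0
t7 = ¬t6 = ¬0 = 1
So t7 = 1.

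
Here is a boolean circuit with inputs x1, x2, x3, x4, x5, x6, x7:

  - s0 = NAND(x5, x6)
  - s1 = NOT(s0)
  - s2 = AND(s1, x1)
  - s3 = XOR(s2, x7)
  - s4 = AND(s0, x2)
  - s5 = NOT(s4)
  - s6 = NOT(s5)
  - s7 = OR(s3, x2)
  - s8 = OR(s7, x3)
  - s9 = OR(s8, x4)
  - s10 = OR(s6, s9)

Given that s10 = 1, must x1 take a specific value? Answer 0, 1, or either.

either

Both values of x1 occur among assignments with s10 = 1:
  x1=0: x1=0, x2=0, x3=0, x4=0, x5=0, x6=0, x7=1
  x1=1: x1=1, x2=0, x3=0, x4=0, x5=0, x6=0, x7=1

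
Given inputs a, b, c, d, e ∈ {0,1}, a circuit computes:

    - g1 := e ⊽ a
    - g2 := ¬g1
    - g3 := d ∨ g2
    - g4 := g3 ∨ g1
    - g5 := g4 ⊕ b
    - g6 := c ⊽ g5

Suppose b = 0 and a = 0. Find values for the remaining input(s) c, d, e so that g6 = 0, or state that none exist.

Check with b = 0 and a = 0 and c=0, d=1, e=0:
g1 = e ⊽ a = 0 ⊽ 0 = 1
g2 = ¬g1 = ¬1 = 0
g3 = d ∨ g2 = 1 ∨ 0 = 1
g4 = g3 ∨ g1 = 1 ∨ 1 = 1
g5 = g4 ⊕ b = 1 ⊕ 0 = 1
g6 = c ⊽ g5 = 0 ⊽ 1 = 0
So g6 = 0.

c=0 d=1 e=0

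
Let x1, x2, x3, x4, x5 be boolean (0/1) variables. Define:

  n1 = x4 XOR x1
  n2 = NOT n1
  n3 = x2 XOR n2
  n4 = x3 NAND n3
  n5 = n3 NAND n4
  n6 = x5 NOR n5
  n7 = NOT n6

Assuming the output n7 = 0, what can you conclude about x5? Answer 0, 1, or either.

0

n7 = NOT n6 must be 0, so n6 = 1.
Every assignment with n7 = 0 has x5 = 0; there are 4 such assignment(s).
  x1=0, x2=0, x3=0, x4=0, x5=0
  x1=0, x2=1, x3=0, x4=1, x5=0
  x1=1, x2=0, x3=0, x4=1, x5=0
  x1=1, x2=1, x3=0, x4=0, x5=0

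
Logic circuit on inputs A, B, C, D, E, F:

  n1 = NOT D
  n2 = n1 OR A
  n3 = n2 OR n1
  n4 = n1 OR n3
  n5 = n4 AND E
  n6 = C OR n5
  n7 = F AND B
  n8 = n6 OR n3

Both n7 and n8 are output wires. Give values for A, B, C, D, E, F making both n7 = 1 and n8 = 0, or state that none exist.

Check with A=0, B=1, C=0, D=1, E=1, F=1:
n1 = NOT D = NOT 1 = 0
n2 = n1 OR A = 0 OR 0 = 0
n3 = n2 OR n1 = 0 OR 0 = 0
n4 = n1 OR n3 = 0 OR 0 = 0
n5 = n4 AND E = 0 AND 1 = 0
n6 = C OR n5 = 0 OR 0 = 0
n7 = F AND B = 1 AND 1 = 1
n8 = n6 OR n3 = 0 OR 0 = 0
So n7 = 1 and n8 = 0.

A=0, B=1, C=0, D=1, E=1, F=1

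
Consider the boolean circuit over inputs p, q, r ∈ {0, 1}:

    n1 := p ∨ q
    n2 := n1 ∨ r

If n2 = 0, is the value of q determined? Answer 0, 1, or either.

n2 = n1 ∨ r must be 0, so both n1 = 0 and r = 0.
n1 = p ∨ q must be 0, so both p = 0 and q = 0.
Every assignment with n2 = 0 has q = 0; there are 1 such assignment(s).
  p=0, q=0, r=0

0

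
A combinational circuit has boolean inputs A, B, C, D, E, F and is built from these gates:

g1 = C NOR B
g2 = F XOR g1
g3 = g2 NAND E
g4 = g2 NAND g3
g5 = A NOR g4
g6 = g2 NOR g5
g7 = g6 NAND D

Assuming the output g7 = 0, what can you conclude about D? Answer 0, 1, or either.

g7 = g6 NAND D must be 0, so both g6 = 1 and D = 1.
g6 = g2 NOR g5 must be 1, so both g2 = 0 and g5 = 0.
Every assignment with g7 = 0 has D = 1; there are 16 such assignment(s).

1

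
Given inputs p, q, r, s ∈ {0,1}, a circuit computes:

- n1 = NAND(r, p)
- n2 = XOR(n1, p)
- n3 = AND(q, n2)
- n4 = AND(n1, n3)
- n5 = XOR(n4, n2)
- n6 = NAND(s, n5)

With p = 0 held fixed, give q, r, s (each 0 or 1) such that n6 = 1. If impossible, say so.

q=1, r=1, s=0

n6 = NAND(s, n5) must be 1, so at least one of s, n5 is 0.
Check with p = 0 and q=1, r=1, s=0:
n1 = NAND(r, p) = NAND(1, 0) = 1
n2 = XOR(n1, p) = XOR(1, 0) = 1
n3 = AND(q, n2) = AND(1, 1) = 1
n4 = AND(n1, n3) = AND(1, 1) = 1
n5 = XOR(n4, n2) = XOR(1, 1) = 0
n6 = NAND(s, n5) = NAND(0, 0) = 1
So n6 = 1.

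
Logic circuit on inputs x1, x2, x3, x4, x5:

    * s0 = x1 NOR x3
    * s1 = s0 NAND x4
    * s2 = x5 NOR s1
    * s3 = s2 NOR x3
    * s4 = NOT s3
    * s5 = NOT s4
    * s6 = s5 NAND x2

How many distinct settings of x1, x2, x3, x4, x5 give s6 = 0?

7

s6 = s5 NAND x2 must be 0, so both s5 = 1 and x2 = 1.
s5 = NOT s4 must be 1, so s4 = 0.
Enumerating the 32 input combinations, 7 give s6 = 0 and 25 give s6 = 1.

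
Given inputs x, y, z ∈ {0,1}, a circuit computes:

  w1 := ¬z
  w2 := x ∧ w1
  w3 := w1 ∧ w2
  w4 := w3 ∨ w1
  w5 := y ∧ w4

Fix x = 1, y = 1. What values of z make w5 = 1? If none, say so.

z=0

w5 = y ∧ w4 must be 1, so both y = 1 and w4 = 1.
Check with x = 1, y = 1 and z=0:
w1 = ¬z = ¬0 = 1
w2 = x ∧ w1 = 1 ∧ 1 = 1
w3 = w1 ∧ w2 = 1 ∧ 1 = 1
w4 = w3 ∨ w1 = 1 ∨ 1 = 1
w5 = y ∧ w4 = 1 ∧ 1 = 1
So w5 = 1.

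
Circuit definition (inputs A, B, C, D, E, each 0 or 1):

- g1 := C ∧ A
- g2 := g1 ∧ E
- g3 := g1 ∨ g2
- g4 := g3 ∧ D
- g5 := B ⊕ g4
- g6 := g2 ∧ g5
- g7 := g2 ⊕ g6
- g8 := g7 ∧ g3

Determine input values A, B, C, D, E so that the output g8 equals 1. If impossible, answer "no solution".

A=1 B=0 C=1 D=0 E=1

g8 = g7 ∧ g3 must be 1, so both g7 = 1 and g3 = 1.
Check with A=1 B=0 C=1 D=0 E=1:
g1 = C ∧ A = 1 ∧ 1 = 1
g2 = g1 ∧ E = 1 ∧ 1 = 1
g3 = g1 ∨ g2 = 1 ∨ 1 = 1
g4 = g3 ∧ D = 1 ∧ 0 = 0
g5 = B ⊕ g4 = 0 ⊕ 0 = 0
g6 = g2 ∧ g5 = 1 ∧ 0 = 0
g7 = g2 ⊕ g6 = 1 ⊕ 0 = 1
g8 = g7 ∧ g3 = 1 ∧ 1 = 1
So g8 = 1 as required.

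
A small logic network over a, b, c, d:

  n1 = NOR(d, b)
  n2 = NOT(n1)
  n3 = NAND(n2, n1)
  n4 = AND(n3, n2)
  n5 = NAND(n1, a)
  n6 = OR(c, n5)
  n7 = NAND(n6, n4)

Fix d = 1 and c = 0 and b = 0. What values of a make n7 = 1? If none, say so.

With d = 1 and c = 0 and b = 0 fixed, none of the 2 settings of a give n7 = 1.
For example, with a=0:
n1 = NOR(d, b) = NOR(1, 0) = 0
n2 = NOT(n1) = NOT 0 = 1
n3 = NAND(n2, n1) = NAND(1, 0) = 1
n4 = AND(n3, n2) = AND(1, 1) = 1
n5 = NAND(n1, a) = NAND(0, 0) = 1
n6 = OR(c, n5) = OR(0, 1) = 1
n7 = NAND(n6, n4) = NAND(1, 1) = 0
giving n7 = 0 ≠ 1.

no solution exists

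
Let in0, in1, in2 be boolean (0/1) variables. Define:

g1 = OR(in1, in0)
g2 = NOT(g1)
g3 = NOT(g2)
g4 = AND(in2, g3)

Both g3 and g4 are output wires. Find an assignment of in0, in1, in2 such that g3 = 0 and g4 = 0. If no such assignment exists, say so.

Check with in0=0 in1=0 in2=1:
g1 = OR(in1, in0) = OR(0, 0) = 0
g2 = NOT(g1) = NOT 0 = 1
g3 = NOT(g2) = NOT 1 = 0
g4 = AND(in2, g3) = AND(1, 0) = 0
So g3 = 0 and g4 = 0.

in0=0 in1=0 in2=1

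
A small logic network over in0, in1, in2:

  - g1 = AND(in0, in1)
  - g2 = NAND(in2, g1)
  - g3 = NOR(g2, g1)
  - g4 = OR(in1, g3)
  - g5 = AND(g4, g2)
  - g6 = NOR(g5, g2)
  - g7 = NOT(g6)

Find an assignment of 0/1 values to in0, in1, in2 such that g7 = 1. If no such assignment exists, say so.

Check with in0=0, in1=0, in2=1:
g1 = AND(in0, in1) = AND(0, 0) = 0
g2 = NAND(in2, g1) = NAND(1, 0) = 1
g3 = NOR(g2, g1) = NOR(1, 0) = 0
g4 = OR(in1, g3) = OR(0, 0) = 0
g5 = AND(g4, g2) = AND(0, 1) = 0
g6 = NOR(g5, g2) = NOR(0, 1) = 0
g7 = NOT(g6) = NOT 0 = 1
So g7 = 1 as required.

in0=0, in1=0, in2=1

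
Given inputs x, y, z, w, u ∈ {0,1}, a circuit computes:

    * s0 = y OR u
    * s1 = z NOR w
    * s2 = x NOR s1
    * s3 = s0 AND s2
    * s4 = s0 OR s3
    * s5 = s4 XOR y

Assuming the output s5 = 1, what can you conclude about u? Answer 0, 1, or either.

s5 = s4 XOR y must be 1, so s4 and y differ.
Every assignment with s5 = 1 has u = 1; there are 8 such assignment(s).

1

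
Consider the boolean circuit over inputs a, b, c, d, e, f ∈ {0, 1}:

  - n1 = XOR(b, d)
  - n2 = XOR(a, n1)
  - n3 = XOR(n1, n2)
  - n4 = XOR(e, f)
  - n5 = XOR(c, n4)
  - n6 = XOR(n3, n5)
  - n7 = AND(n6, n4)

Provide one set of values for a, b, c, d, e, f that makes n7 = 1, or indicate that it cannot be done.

n7 = AND(n6, n4) must be 1, so both n6 = 1 and n4 = 1.
Check with a=1, b=0, c=1, d=1, e=1, f=0:
n1 = XOR(b, d) = XOR(0, 1) = 1
n2 = XOR(a, n1) = XOR(1, 1) = 0
n3 = XOR(n1, n2) = XOR(1, 0) = 1
n4 = XOR(e, f) = XOR(1, 0) = 1
n5 = XOR(c, n4) = XOR(1, 1) = 0
n6 = XOR(n3, n5) = XOR(1, 0) = 1
n7 = AND(n6, n4) = AND(1, 1) = 1
So n7 = 1 as required.

a=1, b=0, c=1, d=1, e=1, f=0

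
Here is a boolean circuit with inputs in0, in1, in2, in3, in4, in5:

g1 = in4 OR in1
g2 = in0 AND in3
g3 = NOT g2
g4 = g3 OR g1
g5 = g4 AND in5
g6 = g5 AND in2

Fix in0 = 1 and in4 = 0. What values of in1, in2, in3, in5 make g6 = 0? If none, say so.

in1=1 in2=0 in3=1 in5=1

Check with in0 = 1 and in4 = 0 and in1=1, in2=0, in3=1, in5=1:
g1 = in4 OR in1 = 0 OR 1 = 1
g2 = in0 AND in3 = 1 AND 1 = 1
g3 = NOT g2 = NOT 1 = 0
g4 = g3 OR g1 = 0 OR 1 = 1
g5 = g4 AND in5 = 1 AND 1 = 1
g6 = g5 AND in2 = 1 AND 0 = 0
So g6 = 0.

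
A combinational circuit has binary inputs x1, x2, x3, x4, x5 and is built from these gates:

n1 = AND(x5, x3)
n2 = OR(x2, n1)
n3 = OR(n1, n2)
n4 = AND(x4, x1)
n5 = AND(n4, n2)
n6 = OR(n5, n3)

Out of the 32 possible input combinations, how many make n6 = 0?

12

n6 = OR(n5, n3) must be 0, so both n5 = 0 and n3 = 0.
n5 = AND(n4, n2) must be 0, so at least one of n4, n2 is 0.
Enumerating the 32 input combinations, 12 give n6 = 0 and 20 give n6 = 1.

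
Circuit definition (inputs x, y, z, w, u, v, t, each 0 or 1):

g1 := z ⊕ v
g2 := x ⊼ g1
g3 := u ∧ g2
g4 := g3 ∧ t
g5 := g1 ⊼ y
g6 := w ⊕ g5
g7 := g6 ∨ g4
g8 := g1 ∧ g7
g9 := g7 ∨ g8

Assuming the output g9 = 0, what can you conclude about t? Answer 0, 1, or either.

either

Both values of t occur among assignments with g9 = 0:
  t=0: x=0, y=0, z=0, w=1, u=0, v=0, t=0
  t=1: x=0, y=0, z=0, w=1, u=0, v=0, t=1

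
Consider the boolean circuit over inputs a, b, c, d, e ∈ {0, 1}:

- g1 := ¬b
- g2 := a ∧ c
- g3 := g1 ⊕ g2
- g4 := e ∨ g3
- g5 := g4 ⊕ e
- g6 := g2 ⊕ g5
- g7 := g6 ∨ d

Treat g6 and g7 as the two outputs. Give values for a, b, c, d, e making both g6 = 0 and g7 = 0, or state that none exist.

a=0, b=1, c=0, d=0, e=0

Check with a=0, b=1, c=0, d=0, e=0:
g1 = ¬b = ¬1 = 0
g2 = a ∧ c = 0 ∧ 0 = 0
g3 = g1 ⊕ g2 = 0 ⊕ 0 = 0
g4 = e ∨ g3 = 0 ∨ 0 = 0
g5 = g4 ⊕ e = 0 ⊕ 0 = 0
g6 = g2 ⊕ g5 = 0 ⊕ 0 = 0
g7 = g6 ∨ d = 0 ∨ 0 = 0
So g6 = 0 and g7 = 0.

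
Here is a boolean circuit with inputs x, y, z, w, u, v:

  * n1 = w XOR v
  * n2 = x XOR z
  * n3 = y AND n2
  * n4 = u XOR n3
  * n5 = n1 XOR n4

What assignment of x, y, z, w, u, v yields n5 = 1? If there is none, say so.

n5 = n1 XOR n4 must be 1, so n1 and n4 differ.
Check with x=0, y=0, z=0, w=1, u=1, v=1:
n1 = w XOR v = 1 XOR 1 = 0
n2 = x XOR z = 0 XOR 0 = 0
n3 = y AND n2 = 0 AND 0 = 0
n4 = u XOR n3 = 1 XOR 0 = 1
n5 = n1 XOR n4 = 0 XOR 1 = 1
So n5 = 1 as required.

x=0, y=0, z=0, w=1, u=1, v=1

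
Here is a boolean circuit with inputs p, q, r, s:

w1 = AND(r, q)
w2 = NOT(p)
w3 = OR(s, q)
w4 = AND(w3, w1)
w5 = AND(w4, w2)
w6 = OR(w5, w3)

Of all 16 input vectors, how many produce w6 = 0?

4

w6 = OR(w5, w3) must be 0, so both w5 = 0 and w3 = 0.
w5 = AND(w4, w2) must be 0, so at least one of w4, w2 is 0.
w3 = OR(s, q) must be 0, so both s = 0 and q = 0.
Satisfying assignments:
  p=0, q=0, r=0, s=0
  p=0, q=0, r=1, s=0
  p=1, q=0, r=0, s=0
  p=1, q=0, r=1, s=0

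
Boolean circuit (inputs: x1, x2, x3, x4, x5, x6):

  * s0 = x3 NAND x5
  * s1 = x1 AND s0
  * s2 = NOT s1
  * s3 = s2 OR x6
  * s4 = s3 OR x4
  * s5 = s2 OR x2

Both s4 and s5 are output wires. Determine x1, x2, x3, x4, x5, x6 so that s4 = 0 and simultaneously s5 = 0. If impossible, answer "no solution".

Check with x1=1, x2=0, x3=0, x4=0, x5=0, x6=0:
s0 = x3 NAND x5 = 0 NAND 0 = 1
s1 = x1 AND s0 = 1 AND 1 = 1
s2 = NOT s1 = NOT 1 = 0
s3 = s2 OR x6 = 0 OR 0 = 0
s4 = s3 OR x4 = 0 OR 0 = 0
s5 = s2 OR x2 = 0 OR 0 = 0
So s4 = 0 and s5 = 0.

x1=1, x2=0, x3=0, x4=0, x5=0, x6=0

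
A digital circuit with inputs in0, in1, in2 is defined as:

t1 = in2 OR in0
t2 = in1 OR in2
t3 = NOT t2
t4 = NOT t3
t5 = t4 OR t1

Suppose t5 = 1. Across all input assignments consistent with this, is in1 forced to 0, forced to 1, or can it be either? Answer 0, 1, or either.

either

Both values of in1 occur among assignments with t5 = 1:
  in1=0: in0=0, in1=0, in2=1
  in1=1: in0=0, in1=1, in2=0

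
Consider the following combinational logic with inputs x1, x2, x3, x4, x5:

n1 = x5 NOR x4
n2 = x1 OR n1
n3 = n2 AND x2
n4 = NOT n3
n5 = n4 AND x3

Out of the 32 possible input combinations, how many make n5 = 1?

n5 = n4 AND x3 must be 1, so both n4 = 1 and x3 = 1.
n4 = NOT n3 must be 1, so n3 = 0.
n3 = n2 AND x2 must be 0, so at least one of n2, x2 is 0.
Enumerating the 32 input combinations, 11 give n5 = 1 and 21 give n5 = 0.

11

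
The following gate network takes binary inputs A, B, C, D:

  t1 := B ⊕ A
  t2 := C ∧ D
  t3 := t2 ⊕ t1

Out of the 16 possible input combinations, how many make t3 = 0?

8

t3 = t2 ⊕ t1 must be 0, so t2 and t1 are equal.
Enumerating the 16 input combinations, 8 give t3 = 0 and 8 give t3 = 1.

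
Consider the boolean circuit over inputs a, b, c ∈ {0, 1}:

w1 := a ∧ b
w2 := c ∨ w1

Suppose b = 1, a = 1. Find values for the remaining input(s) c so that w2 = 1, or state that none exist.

c=0

w2 = c ∨ w1 must be 1, so at least one of c, w1 is 1.
Check with b = 1, a = 1 and c=0:
w1 = a ∧ b = 1 ∧ 1 = 1
w2 = c ∨ w1 = 0 ∨ 1 = 1
So w2 = 1.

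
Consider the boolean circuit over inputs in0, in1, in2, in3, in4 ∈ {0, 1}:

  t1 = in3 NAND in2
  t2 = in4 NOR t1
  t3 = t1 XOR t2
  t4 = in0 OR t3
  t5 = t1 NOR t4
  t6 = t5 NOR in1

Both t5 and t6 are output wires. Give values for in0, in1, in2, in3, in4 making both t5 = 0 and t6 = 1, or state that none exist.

Check with in0=1 in1=0 in2=1 in3=0 in4=0:
t1 = in3 NAND in2 = 0 NAND 1 = 1
t2 = in4 NOR t1 = 0 NOR 1 = 0
t3 = t1 XOR t2 = 1 XOR 0 = 1
t4 = in0 OR t3 = 1 OR 1 = 1
t5 = t1 NOR t4 = 1 NOR 1 = 0
t6 = t5 NOR in1 = 0 NOR 0 = 1
So t5 = 0 and t6 = 1.

in0=1 in1=0 in2=1 in3=0 in4=0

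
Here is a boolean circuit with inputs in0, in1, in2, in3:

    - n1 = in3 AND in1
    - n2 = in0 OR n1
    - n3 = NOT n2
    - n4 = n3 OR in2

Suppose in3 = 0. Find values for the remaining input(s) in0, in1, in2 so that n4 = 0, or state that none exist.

n4 = n3 OR in2 must be 0, so both n3 = 0 and in2 = 0.
n3 = NOT n2 must be 0, so n2 = 1.
Check with in3 = 0 and in0=1, in1=0, in2=0:
n1 = in3 AND in1 = 0 AND 0 = 0
n2 = in0 OR n1 = 1 OR 0 = 1
n3 = NOT n2 = NOT 1 = 0
n4 = n3 OR in2 = 0 OR 0 = 0
So n4 = 0.

in0=1, in1=0, in2=0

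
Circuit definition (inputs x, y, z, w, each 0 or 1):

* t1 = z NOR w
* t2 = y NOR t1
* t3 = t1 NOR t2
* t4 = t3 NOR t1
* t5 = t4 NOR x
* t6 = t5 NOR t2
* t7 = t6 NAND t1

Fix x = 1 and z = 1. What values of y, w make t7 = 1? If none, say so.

y=1, w=0

Check with x = 1 and z = 1 and y=1, w=0:
t1 = z NOR w = 1 NOR 0 = 0
t2 = y NOR t1 = 1 NOR 0 = 0
t3 = t1 NOR t2 = 0 NOR 0 = 1
t4 = t3 NOR t1 = 1 NOR 0 = 0
t5 = t4 NOR x = 0 NOR 1 = 0
t6 = t5 NOR t2 = 0 NOR 0 = 1
t7 = t6 NAND t1 = 1 NAND 0 = 1
So t7 = 1.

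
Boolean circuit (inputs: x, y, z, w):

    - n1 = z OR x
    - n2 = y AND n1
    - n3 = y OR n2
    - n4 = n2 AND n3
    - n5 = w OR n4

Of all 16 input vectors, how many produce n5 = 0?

n5 = w OR n4 must be 0, so both w = 0 and n4 = 0.
Satisfying assignments:
  x=0, y=0, z=0, w=0
  x=0, y=0, z=1, w=0
  x=0, y=1, z=0, w=0
  x=1, y=0, z=0, w=0
  x=1, y=0, z=1, w=0

5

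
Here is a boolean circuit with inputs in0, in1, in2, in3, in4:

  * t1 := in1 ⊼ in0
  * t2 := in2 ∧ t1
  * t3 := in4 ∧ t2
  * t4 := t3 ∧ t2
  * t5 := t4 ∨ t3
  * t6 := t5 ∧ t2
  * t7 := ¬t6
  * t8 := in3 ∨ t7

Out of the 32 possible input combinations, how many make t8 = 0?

t8 = in3 ∨ t7 must be 0, so both in3 = 0 and t7 = 0.
Enumerating the 32 input combinations, 3 give t8 = 0 and 29 give t8 = 1.

3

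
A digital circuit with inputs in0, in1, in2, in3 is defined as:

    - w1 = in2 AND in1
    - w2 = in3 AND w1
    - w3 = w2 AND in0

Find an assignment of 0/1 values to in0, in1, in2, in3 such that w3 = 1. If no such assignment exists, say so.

w3 = w2 AND in0 must be 1, so both w2 = 1 and in0 = 1.
Check with in0=1, in1=1, in2=1, in3=1:
w1 = in2 AND in1 = 1 AND 1 = 1
w2 = in3 AND w1 = 1 AND 1 = 1
w3 = w2 AND in0 = 1 AND 1 = 1
So w3 = 1 as required.

in0=1, in1=1, in2=1, in3=1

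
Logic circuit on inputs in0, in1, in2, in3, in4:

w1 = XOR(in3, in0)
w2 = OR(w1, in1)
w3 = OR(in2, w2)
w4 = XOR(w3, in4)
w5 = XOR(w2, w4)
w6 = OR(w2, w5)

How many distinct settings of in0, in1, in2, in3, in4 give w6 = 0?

w6 = OR(w2, w5) must be 0, so both w2 = 0 and w5 = 0.
Enumerating the 32 input combinations, 4 give w6 = 0 and 28 give w6 = 1.

4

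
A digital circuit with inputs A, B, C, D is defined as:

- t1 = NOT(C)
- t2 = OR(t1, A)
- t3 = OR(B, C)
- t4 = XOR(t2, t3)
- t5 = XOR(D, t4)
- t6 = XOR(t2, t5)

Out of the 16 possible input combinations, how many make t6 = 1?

8

t6 = XOR(t2, t5) must be 1, so t2 and t5 differ.
Enumerating the 16 input combinations, 8 give t6 = 1 and 8 give t6 = 0.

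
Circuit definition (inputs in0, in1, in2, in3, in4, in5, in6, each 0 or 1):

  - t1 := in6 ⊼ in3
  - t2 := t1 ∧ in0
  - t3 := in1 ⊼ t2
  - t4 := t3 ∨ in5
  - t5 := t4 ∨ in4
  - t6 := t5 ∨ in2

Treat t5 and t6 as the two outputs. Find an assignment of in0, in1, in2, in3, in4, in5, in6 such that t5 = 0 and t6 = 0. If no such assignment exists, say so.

in0=1, in1=1, in2=0, in3=0, in4=0, in5=0, in6=0

Check with in0=1, in1=1, in2=0, in3=0, in4=0, in5=0, in6=0:
t1 = in6 ⊼ in3 = 0 ⊼ 0 = 1
t2 = t1 ∧ in0 = 1 ∧ 1 = 1
t3 = in1 ⊼ t2 = 1 ⊼ 1 = 0
t4 = t3 ∨ in5 = 0 ∨ 0 = 0
t5 = t4 ∨ in4 = 0 ∨ 0 = 0
t6 = t5 ∨ in2 = 0 ∨ 0 = 0
So t5 = 0 and t6 = 0.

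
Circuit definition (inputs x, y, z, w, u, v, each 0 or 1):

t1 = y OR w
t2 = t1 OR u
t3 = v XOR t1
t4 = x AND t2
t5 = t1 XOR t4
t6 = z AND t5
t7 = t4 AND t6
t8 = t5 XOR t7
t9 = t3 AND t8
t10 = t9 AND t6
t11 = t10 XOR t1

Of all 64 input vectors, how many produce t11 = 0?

22

t11 = t10 XOR t1 must be 0, so t10 and t1 are equal.
Enumerating the 64 input combinations, 22 give t11 = 0 and 42 give t11 = 1.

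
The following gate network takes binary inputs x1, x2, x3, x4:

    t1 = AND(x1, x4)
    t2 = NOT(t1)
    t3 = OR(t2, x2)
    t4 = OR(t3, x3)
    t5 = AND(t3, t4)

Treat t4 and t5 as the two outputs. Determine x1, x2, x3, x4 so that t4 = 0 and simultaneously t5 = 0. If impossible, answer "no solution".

Check with x1=1 x2=0 x3=0 x4=1:
t1 = AND(x1, x4) = AND(1, 1) = 1
t2 = NOT(t1) = NOT 1 = 0
t3 = OR(t2, x2) = OR(0, 0) = 0
t4 = OR(t3, x3) = OR(0, 0) = 0
t5 = AND(t3, t4) = AND(0, 0) = 0
So t4 = 0 and t5 = 0.

x1=1 x2=0 x3=0 x4=1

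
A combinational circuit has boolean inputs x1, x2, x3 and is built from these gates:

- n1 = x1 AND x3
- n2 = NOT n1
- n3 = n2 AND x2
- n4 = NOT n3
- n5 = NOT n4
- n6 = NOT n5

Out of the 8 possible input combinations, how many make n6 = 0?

3

n6 = NOT n5 must be 0, so n5 = 1.
n5 = NOT n4 must be 1, so n4 = 0.
Enumerating the 8 input combinations, 3 give n6 = 0 and 5 give n6 = 1.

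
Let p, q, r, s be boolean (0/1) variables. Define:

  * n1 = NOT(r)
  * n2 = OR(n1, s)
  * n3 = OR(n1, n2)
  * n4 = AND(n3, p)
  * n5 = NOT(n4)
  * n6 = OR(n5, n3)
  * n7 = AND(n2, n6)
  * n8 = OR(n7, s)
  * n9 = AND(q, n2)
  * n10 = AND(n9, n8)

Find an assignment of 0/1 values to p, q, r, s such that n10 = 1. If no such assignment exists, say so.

n10 = AND(n9, n8) must be 1, so both n9 = 1 and n8 = 1.
n9 = AND(q, n2) must be 1, so both q = 1 and n2 = 1.
Check with p=1, q=1, r=0, s=1:
n1 = NOT(r) = NOT 0 = 1
n2 = OR(n1, s) = OR(1, 1) = 1
n3 = OR(n1, n2) = OR(1, 1) = 1
n4 = AND(n3, p) = AND(1, 1) = 1
n5 = NOT(n4) = NOT 1 = 0
n6 = OR(n5, n3) = OR(0, 1) = 1
n7 = AND(n2, n6) = AND(1, 1) = 1
n8 = OR(n7, s) = OR(1, 1) = 1
n9 = AND(q, n2) = AND(1, 1) = 1
n10 = AND(n9, n8) = AND(1, 1) = 1
So n10 = 1 as required.

p=1, q=1, r=0, s=1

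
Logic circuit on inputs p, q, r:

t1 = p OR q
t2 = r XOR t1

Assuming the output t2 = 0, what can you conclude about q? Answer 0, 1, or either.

Both values of q occur among assignments with t2 = 0:
  q=0: p=0, q=0, r=0
  q=1: p=0, q=1, r=1

either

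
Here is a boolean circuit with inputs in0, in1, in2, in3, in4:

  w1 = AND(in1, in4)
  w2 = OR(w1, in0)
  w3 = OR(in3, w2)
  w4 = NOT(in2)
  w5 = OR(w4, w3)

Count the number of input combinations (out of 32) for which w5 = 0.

w5 = OR(w4, w3) must be 0, so both w4 = 0 and w3 = 0.
Satisfying assignments:
  in0=0, in1=0, in2=1, in3=0, in4=0
  in0=0, in1=0, in2=1, in3=0, in4=1
  in0=0, in1=1, in2=1, in3=0, in4=0

3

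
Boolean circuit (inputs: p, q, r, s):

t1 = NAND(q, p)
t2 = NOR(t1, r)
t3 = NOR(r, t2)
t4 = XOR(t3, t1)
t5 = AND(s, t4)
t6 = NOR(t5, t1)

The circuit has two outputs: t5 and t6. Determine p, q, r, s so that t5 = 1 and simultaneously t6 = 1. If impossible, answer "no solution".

no solution exists

Across all 16 input combinations, none give both t5 = 1 and t6 = 1.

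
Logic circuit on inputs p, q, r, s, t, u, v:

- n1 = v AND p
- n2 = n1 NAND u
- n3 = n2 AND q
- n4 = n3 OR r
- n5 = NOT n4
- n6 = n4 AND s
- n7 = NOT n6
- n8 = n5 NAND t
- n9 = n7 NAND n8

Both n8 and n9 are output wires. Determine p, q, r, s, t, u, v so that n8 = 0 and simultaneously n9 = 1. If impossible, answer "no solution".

p=0 q=0 r=0 s=0 t=1 u=1 v=1

Check with p=0 q=0 r=0 s=0 t=1 u=1 v=1:
n1 = v AND p = 1 AND 0 = 0
n2 = n1 NAND u = 0 NAND 1 = 1
n3 = n2 AND q = 1 AND 0 = 0
n4 = n3 OR r = 0 OR 0 = 0
n5 = NOT n4 = NOT 0 = 1
n6 = n4 AND s = 0 AND 0 = 0
n7 = NOT n6 = NOT 0 = 1
n8 = n5 NAND t = 1 NAND 1 = 0
n9 = n7 NAND n8 = 1 NAND 0 = 1
So n8 = 0 and n9 = 1.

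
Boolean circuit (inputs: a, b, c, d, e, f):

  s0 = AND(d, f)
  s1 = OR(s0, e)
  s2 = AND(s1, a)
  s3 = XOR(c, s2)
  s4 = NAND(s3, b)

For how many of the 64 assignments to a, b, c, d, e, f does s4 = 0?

16

s4 = NAND(s3, b) must be 0, so both s3 = 1 and b = 1.
Enumerating the 64 input combinations, 16 give s4 = 0 and 48 give s4 = 1.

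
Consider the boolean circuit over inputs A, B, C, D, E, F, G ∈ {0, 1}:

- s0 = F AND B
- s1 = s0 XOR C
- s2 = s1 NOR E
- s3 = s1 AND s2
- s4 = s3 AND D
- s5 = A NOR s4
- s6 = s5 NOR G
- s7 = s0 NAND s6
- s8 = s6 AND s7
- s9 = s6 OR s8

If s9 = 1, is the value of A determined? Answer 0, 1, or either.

1

s9 = s6 OR s8 must be 1, so at least one of s6, s8 is 1.
Every assignment with s9 = 1 has A = 1; there are 32 such assignment(s).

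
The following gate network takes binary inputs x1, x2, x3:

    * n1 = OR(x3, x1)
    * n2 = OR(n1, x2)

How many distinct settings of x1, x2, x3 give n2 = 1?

n2 = OR(n1, x2) must be 1, so at least one of n1, x2 is 1.
Enumerating the 8 input combinations, 7 give n2 = 1 and 1 give n2 = 0.

7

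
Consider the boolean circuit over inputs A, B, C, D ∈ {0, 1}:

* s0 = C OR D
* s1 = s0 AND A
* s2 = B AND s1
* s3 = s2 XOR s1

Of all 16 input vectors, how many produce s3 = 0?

13

s3 = s2 XOR s1 must be 0, so s2 and s1 are equal.
Enumerating the 16 input combinations, 13 give s3 = 0 and 3 give s3 = 1.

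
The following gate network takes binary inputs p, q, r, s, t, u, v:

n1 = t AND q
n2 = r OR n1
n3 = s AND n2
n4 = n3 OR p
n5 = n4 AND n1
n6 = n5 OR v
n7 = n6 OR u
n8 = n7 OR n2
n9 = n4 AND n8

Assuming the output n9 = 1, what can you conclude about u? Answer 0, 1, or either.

Both values of u occur among assignments with n9 = 1:
  u=0: p=0, q=0, r=1, s=1, t=0, u=0, v=0
  u=1: p=0, q=0, r=1, s=1, t=0, u=1, v=0

either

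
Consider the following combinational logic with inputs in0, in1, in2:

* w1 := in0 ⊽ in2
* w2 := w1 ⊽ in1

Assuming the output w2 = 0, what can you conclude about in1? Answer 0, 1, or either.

either

Both values of in1 occur among assignments with w2 = 0:
  in1=0: in0=0, in1=0, in2=0
  in1=1: in0=0, in1=1, in2=0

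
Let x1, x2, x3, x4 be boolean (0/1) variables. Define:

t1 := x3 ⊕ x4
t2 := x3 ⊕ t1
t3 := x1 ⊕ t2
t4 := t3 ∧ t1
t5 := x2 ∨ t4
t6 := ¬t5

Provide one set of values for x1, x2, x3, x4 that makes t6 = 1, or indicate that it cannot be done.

t6 = ¬t5 must be 1, so t5 = 0.
t5 = x2 ∨ t4 must be 0, so both x2 = 0 and t4 = 0.
t4 = t3 ∧ t1 must be 0, so at least one of t3, t1 is 0.
Check with x1=1, x2=0, x3=0, x4=1:
t1 = x3 ⊕ x4 = 0 ⊕ 1 = 1
t2 = x3 ⊕ t1 = 0 ⊕ 1 = 1
t3 = x1 ⊕ t2 = 1 ⊕ 1 = 0
t4 = t3 ∧ t1 = 0 ∧ 1 = 0
t5 = x2 ∨ t4 = 0 ∨ 0 = 0
t6 = ¬t5 = ¬0 = 1
So t6 = 1 as required.

x1=1, x2=0, x3=0, x4=1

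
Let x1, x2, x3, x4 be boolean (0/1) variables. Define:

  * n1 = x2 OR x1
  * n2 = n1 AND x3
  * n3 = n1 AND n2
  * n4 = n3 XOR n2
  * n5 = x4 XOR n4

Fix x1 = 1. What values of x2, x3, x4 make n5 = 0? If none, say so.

x2=0, x3=1, x4=0

Check with x1 = 1 and x2=0, x3=1, x4=0:
n1 = x2 OR x1 = 0 OR 1 = 1
n2 = n1 AND x3 = 1 AND 1 = 1
n3 = n1 AND n2 = 1 AND 1 = 1
n4 = n3 XOR n2 = 1 XOR 1 = 0
n5 = x4 XOR n4 = 0 XOR 0 = 0
So n5 = 0.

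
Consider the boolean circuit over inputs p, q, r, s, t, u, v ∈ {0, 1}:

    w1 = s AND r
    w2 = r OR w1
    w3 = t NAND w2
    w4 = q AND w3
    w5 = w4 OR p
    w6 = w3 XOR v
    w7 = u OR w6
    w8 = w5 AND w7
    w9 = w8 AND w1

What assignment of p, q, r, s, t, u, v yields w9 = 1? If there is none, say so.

Check with p=1, q=1, r=1, s=1, t=0, u=1, v=0:
w1 = s AND r = 1 AND 1 = 1
w2 = r OR w1 = 1 OR 1 = 1
w3 = t NAND w2 = 0 NAND 1 = 1
w4 = q AND w3 = 1 AND 1 = 1
w5 = w4 OR p = 1 OR 1 = 1
w6 = w3 XOR v = 1 XOR 0 = 1
w7 = u OR w6 = 1 OR 1 = 1
w8 = w5 AND w7 = 1 AND 1 = 1
w9 = w8 AND w1 = 1 AND 1 = 1
So w9 = 1 as required.

p=1, q=1, r=1, s=1, t=0, u=1, v=0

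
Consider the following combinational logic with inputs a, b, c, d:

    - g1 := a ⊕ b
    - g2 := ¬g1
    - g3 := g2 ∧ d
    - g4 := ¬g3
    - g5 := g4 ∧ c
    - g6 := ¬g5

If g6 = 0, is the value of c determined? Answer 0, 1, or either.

g6 = ¬g5 must be 0, so g5 = 1.
Every assignment with g6 = 0 has c = 1; there are 6 such assignment(s).

1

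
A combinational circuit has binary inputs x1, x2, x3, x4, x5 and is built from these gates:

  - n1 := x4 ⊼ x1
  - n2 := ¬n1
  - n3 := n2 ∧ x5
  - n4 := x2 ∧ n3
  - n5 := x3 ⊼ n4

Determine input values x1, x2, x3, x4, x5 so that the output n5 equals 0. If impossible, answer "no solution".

Check with x1=1 x2=1 x3=1 x4=1 x5=1:
n1 = x4 ⊼ x1 = 1 ⊼ 1 = 0
n2 = ¬n1 = ¬0 = 1
n3 = n2 ∧ x5 = 1 ∧ 1 = 1
n4 = x2 ∧ n3 = 1 ∧ 1 = 1
n5 = x3 ⊼ n4 = 1 ⊼ 1 = 0
So n5 = 0 as required.

x1=1 x2=1 x3=1 x4=1 x5=1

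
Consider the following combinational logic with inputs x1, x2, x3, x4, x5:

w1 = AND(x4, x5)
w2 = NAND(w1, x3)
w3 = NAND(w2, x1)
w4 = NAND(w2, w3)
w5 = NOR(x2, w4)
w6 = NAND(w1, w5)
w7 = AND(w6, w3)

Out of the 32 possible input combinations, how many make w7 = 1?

w7 = AND(w6, w3) must be 1, so both w6 = 1 and w3 = 1.
Enumerating the 32 input combinations, 17 give w7 = 1 and 15 give w7 = 0.

17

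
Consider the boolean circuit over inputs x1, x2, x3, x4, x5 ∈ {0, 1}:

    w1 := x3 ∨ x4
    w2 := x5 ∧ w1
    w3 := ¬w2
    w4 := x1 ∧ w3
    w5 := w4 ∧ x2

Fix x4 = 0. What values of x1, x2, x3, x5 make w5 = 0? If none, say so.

Check with x4 = 0 and x1=0, x2=1, x3=0, x5=0:
w1 = x3 ∨ x4 = 0 ∨ 0 = 0
w2 = x5 ∧ w1 = 0 ∧ 0 = 0
w3 = ¬w2 = ¬0 = 1
w4 = x1 ∧ w3 = 0 ∧ 1 = 0
w5 = w4 ∧ x2 = 0 ∧ 1 = 0
So w5 = 0.

x1=0, x2=1, x3=0, x5=0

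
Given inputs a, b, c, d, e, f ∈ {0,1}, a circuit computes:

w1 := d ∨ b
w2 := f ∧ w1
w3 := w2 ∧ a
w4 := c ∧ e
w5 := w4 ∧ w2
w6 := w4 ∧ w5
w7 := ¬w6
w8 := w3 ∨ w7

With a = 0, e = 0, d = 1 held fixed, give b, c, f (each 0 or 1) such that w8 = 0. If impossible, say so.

With a = 0, e = 0, d = 1 fixed, none of the 8 settings of b, c, f give w8 = 0.
For example, with b=0, c=1, f=0:
w1 = d ∨ b = 1 ∨ 0 = 1
w2 = f ∧ w1 = 0 ∧ 1 = 0
w3 = w2 ∧ a = 0 ∧ 0 = 0
w4 = c ∧ e = 1 ∧ 0 = 0
w5 = w4 ∧ w2 = 0 ∧ 0 = 0
w6 = w4 ∧ w5 = 0 ∧ 0 = 0
w7 = ¬w6 = ¬0 = 1
w8 = w3 ∨ w7 = 0 ∨ 1 = 1
giving w8 = 1 ≠ 0.

no solution exists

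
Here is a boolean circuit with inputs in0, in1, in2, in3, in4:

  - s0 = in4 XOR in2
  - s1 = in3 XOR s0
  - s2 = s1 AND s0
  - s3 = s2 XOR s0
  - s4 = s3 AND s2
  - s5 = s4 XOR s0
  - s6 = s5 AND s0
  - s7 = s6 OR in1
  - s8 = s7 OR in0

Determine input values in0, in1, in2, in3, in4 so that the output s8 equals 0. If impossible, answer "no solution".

s8 = s7 OR in0 must be 0, so both s7 = 0 and in0 = 0.
s7 = s6 OR in1 must be 0, so both s6 = 0 and in1 = 0.
s6 = s5 AND s0 must be 0, so at least one of s5, s0 is 0.
Check with in0=0, in1=0, in2=1, in3=1, in4=1:
s0 = in4 XOR in2 = 1 XOR 1 = 0
s1 = in3 XOR s0 = 1 XOR 0 = 1
s2 = s1 AND s0 = 1 AND 0 = 0
s3 = s2 XOR s0 = 0 XOR 0 = 0
s4 = s3 AND s2 = 0 AND 0 = 0
s5 = s4 XOR s0 = 0 XOR 0 = 0
s6 = s5 AND s0 = 0 AND 0 = 0
s7 = s6 OR in1 = 0 OR 0 = 0
s8 = s7 OR in0 = 0 OR 0 = 0
So s8 = 0 as required.

in0=0, in1=0, in2=1, in3=1, in4=1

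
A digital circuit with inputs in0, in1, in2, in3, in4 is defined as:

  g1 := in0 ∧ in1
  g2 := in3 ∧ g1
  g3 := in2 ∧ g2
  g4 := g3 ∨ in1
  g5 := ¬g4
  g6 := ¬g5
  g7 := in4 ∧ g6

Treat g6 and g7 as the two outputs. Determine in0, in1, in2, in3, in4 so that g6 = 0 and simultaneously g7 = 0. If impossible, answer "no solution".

in0=0, in1=0, in2=1, in3=0, in4=1

Check with in0=0, in1=0, in2=1, in3=0, in4=1:
g1 = in0 ∧ in1 = 0 ∧ 0 = 0
g2 = in3 ∧ g1 = 0 ∧ 0 = 0
g3 = in2 ∧ g2 = 1 ∧ 0 = 0
g4 = g3 ∨ in1 = 0 ∨ 0 = 0
g5 = ¬g4 = ¬0 = 1
g6 = ¬g5 = ¬1 = 0
g7 = in4 ∧ g6 = 1 ∧ 0 = 0
So g6 = 0 and g7 = 0.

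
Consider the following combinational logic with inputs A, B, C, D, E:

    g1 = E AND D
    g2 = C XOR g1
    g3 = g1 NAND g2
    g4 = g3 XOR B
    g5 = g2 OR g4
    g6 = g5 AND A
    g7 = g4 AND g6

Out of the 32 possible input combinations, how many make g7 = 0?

24

g7 = g4 AND g6 must be 0, so at least one of g4, g6 is 0.
Enumerating the 32 input combinations, 24 give g7 = 0 and 8 give g7 = 1.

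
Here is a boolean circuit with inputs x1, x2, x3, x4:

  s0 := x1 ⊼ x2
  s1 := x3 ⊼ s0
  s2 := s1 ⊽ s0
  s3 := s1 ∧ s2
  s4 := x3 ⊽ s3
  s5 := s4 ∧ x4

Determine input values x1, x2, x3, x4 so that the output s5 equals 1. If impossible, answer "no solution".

s5 = s4 ∧ x4 must be 1, so both s4 = 1 and x4 = 1.
s4 = x3 ⊽ s3 must be 1, so both x3 = 0 and s3 = 0.
Check with x1=1, x2=0, x3=0, x4=1:
s0 = x1 ⊼ x2 = 1 ⊼ 0 = 1
s1 = x3 ⊼ s0 = 0 ⊼ 1 = 1
s2 = s1 ⊽ s0 = 1 ⊽ 1 = 0
s3 = s1 ∧ s2 = 1 ∧ 0 = 0
s4 = x3 ⊽ s3 = 0 ⊽ 0 = 1
s5 = s4 ∧ x4 = 1 ∧ 1 = 1
So s5 = 1 as required.

x1=1, x2=0, x3=0, x4=1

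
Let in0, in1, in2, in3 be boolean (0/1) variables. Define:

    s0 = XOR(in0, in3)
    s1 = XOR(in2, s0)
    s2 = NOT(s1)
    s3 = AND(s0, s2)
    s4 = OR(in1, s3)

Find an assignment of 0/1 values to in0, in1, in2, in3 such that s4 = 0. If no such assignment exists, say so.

s4 = OR(in1, s3) must be 0, so both in1 = 0 and s3 = 0.
Check with in0=1, in1=0, in2=0, in3=0:
s0 = XOR(in0, in3) = XOR(1, 0) = 1
s1 = XOR(in2, s0) = XOR(0, 1) = 1
s2 = NOT(s1) = NOT 1 = 0
s3 = AND(s0, s2) = AND(1, 0) = 0
s4 = OR(in1, s3) = OR(0, 0) = 0
So s4 = 0 as required.

in0=1, in1=0, in2=0, in3=0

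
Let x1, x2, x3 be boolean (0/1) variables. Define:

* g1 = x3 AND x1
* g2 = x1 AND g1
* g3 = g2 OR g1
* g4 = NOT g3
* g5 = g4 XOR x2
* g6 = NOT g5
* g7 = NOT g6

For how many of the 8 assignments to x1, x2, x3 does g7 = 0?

4

g7 = NOT g6 must be 0, so g6 = 1.
g6 = NOT g5 must be 1, so g5 = 0.
Satisfying assignments:
  x1=0, x2=1, x3=0
  x1=0, x2=1, x3=1
  x1=1, x2=0, x3=1
  x1=1, x2=1, x3=0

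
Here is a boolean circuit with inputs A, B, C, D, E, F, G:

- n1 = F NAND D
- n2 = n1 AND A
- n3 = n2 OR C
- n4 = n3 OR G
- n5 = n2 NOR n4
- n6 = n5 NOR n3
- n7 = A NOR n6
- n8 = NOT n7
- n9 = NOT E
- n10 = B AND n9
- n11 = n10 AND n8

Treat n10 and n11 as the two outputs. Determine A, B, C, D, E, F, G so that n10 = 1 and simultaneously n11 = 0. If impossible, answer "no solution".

Check with A=0, B=1, C=1, D=0, E=0, F=1, G=0:
n1 = F NAND D = 1 NAND 0 = 1
n2 = n1 AND A = 1 AND 0 = 0
n3 = n2 OR C = 0 OR 1 = 1
n4 = n3 OR G = 1 OR 0 = 1
n5 = n2 NOR n4 = 0 NOR 1 = 0
n6 = n5 NOR n3 = 0 NOR 1 = 0
n7 = A NOR n6 = 0 NOR 0 = 1
n8 = NOT n7 = NOT 1 = 0
n9 = NOT E = NOT 0 = 1
n10 = B AND n9 = 1 AND 1 = 1
n11 = n10 AND n8 = 1 AND 0 = 0
So n10 = 1 and n11 = 0.

A=0, B=1, C=1, D=0, E=0, F=1, G=0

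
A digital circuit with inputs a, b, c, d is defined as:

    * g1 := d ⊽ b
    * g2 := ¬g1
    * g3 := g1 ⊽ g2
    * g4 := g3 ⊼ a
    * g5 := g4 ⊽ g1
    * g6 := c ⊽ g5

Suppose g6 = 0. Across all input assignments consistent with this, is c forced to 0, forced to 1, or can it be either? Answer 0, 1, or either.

1

g6 = c ⊽ g5 must be 0, so at least one of c, g5 is 1.
Every assignment with g6 = 0 has c = 1; there are 8 such assignment(s).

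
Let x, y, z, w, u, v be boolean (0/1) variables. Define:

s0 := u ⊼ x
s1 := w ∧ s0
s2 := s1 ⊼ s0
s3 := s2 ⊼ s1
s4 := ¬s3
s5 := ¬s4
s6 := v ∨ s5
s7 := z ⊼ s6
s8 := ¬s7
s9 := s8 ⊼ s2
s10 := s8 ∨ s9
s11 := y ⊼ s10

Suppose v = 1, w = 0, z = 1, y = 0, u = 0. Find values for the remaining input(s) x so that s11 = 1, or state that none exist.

x=1

Check with v = 1, w = 0, z = 1, y = 0, u = 0 and x=1:
s0 = u ⊼ x = 0 ⊼ 1 = 1
s1 = w ∧ s0 = 0 ∧ 1 = 0
s2 = s1 ⊼ s0 = 0 ⊼ 1 = 1
s3 = s2 ⊼ s1 = 1 ⊼ 0 = 1
s4 = ¬s3 = ¬1 = 0
s5 = ¬s4 = ¬0 = 1
s6 = v ∨ s5 = 1 ∨ 1 = 1
s7 = z ⊼ s6 = 1 ⊼ 1 = 0
s8 = ¬s7 = ¬0 = 1
s9 = s8 ⊼ s2 = 1 ⊼ 1 = 0
s10 = s8 ∨ s9 = 1 ∨ 0 = 1
s11 = y ⊼ s10 = 0 ⊼ 1 = 1
So s11 = 1.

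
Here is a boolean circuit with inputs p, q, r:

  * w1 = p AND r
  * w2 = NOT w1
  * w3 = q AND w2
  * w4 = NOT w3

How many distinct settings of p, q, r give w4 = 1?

5

w4 = NOT w3 must be 1, so w3 = 0.
w3 = q AND w2 must be 0, so at least one of q, w2 is 0.
Enumerating the 8 input combinations, 5 give w4 = 1 and 3 give w4 = 0.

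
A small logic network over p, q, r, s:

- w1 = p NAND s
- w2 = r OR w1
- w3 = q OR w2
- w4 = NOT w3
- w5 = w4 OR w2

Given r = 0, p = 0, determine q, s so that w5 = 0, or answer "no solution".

With r = 0, p = 0 fixed, none of the 4 settings of q, s give w5 = 0.
For example, with q=0, s=1:
w1 = p NAND s = 0 NAND 1 = 1
w2 = r OR w1 = 0 OR 1 = 1
w3 = q OR w2 = 0 OR 1 = 1
w4 = NOT w3 = NOT 1 = 0
w5 = w4 OR w2 = 0 OR 1 = 1
giving w5 = 1 ≠ 0.

no solution exists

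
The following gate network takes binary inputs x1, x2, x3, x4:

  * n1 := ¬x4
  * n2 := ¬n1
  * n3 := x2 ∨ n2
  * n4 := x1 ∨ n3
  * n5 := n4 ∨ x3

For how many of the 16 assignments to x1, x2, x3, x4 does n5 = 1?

n5 = n4 ∨ x3 must be 1, so at least one of n4, x3 is 1.
Enumerating the 16 input combinations, 15 give n5 = 1 and 1 give n5 = 0.

15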